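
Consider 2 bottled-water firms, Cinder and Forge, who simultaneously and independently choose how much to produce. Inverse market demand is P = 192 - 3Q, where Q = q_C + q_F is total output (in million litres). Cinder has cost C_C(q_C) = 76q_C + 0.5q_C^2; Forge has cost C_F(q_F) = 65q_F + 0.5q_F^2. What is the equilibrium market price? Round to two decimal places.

119.10

Cinder's profit: π_C = (192 - 3Q)q_C - (76q_C + (1/2)q_C²). Setting ∂π_C/∂q_C = 0: 116 - 7q_C - 3(q_F) = 0.
Forge's first-order condition: 127 - 7q_F - 3(q_C) = 0.
Best responses: q_C = (116 - 3q_F)/7, q_F = (127 - 3q_C)/7.
Solving the pair: q_C = 431/40, q_F = 541/40.
Total output Q = 243/10, so price P = 192 - 3·(243/10) = 1191/10.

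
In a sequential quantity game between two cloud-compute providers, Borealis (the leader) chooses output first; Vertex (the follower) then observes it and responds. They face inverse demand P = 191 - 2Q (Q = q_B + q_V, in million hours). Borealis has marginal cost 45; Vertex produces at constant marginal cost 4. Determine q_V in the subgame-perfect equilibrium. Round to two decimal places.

33.63

The follower Vertex best-responds to any q_B: π_V = (191 - 2Q)q_V - 4q_V.
∂π_V/∂q_V = 187 - 2q_B - 4q_V = 0 gives the reaction function q_V = (187 - 2q_B)/4.
The leader anticipates this reaction. Substituting into P = 191 - 2Q gives P = 195/2 - q_B, so π_B = (195/2 - q_B)q_B - 45q_B.
Leader FOC: 105/2 - 2q_B = 0, so q_B = 105/4.
Then q_V = (187 - 2·(105/4))/4 = 269/8.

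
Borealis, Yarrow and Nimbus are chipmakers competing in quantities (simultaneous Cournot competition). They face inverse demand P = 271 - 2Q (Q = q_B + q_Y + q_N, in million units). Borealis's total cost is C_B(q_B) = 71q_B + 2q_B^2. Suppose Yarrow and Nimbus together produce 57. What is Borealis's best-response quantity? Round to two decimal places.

10.75

With rivals' combined output fixed at 57, Borealis's profit is π_B = (271 - 2·57 - 2q_B)q_B - (71q_B + 2q_B²) = (157 - 2q_B)q_B - (71q_B + 2q_B²).
∂π_B/∂q_B = 86 - 8q_B = 0, so q_B = 43/4.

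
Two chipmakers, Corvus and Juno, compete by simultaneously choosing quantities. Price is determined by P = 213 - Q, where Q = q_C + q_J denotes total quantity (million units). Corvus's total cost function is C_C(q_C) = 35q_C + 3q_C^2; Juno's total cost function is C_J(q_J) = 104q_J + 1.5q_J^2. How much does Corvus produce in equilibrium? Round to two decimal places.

Corvus's profit: π_C = (213 - Q)q_C - (35q_C + 3q_C²). Setting ∂π_C/∂q_C = 0: 178 - 8q_C - (q_J) = 0.
Juno's first-order condition: 109 - 5q_J - (q_C) = 0.
So q_C = (178 - q_J)/8 and q_J = (109 - q_C)/5.
Substituting one into the other gives q_C = 781/39 and q_J = 694/39.

20.03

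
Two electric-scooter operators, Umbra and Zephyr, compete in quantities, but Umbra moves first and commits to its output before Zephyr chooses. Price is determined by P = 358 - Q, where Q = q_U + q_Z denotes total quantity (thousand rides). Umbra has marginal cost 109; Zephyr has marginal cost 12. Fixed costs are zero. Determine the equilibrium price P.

Solve by backward induction. Given q_U, the follower Zephyr maximises π_Z = (358 - q_U - q_Z)q_Z - 12q_Z.
Follower FOC: 346 - q_U - 2q_Z = 0, so q_Z(q_U) = (346 - q_U)/2.
Umbra substitutes q_Z(q_U) into its own profit: π_U = q_U(358 - q_U - (346 - q_U)/2) - 109q_U = (185 - (1/2)q_U)q_U - 109q_U.
Maximising: ∂π_U/∂q_U = 76 - q_U = 0, giving q_U = 76.
Then q_Z = (346 - 76)/2 = 135.
Total output Q = 211, so price P = 358 - 211 = 147.

147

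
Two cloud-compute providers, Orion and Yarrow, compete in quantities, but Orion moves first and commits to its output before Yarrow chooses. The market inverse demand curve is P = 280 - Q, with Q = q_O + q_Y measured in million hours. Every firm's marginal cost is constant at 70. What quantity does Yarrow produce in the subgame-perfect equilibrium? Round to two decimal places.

Solve by backward induction. Given q_O, the follower Yarrow maximises π_Y = (280 - q_O - q_Y)q_Y - 70q_Y.
∂π_Y/∂q_Y = 210 - q_O - 2q_Y = 0 gives the reaction function q_Y = (210 - q_O)/2.
The leader anticipates this reaction. Substituting into P = 280 - Q gives P = 175 - (1/2)q_O, so π_O = (175 - (1/2)q_O)q_O - 70q_O.
Maximising: ∂π_O/∂q_O = 105 - q_O = 0, giving q_O = 105.
Then q_Y = (210 - 105)/2 = 105/2.

52.50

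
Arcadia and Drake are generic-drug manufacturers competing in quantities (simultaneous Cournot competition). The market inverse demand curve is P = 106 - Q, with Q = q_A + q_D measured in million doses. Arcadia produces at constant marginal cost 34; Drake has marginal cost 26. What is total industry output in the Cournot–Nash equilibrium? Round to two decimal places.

50.67

Arcadia's profit: π_A = (106 - Q)q_A - (34q_A). Setting ∂π_A/∂q_A = 0: 72 - 2q_A - (q_D) = 0.
Drake's profit: π_D = (106 - Q)q_D - (26q_D). Setting ∂π_D/∂q_D = 0: 80 - 2q_D - (q_A) = 0.
Rearranging gives the reaction functions q_A = (72 - q_D)/2 and q_D = (80 - q_A)/2.
Solving the pair: q_A = 64/3, q_D = 88/3.
Total output Q = 64/3 + 88/3 = 152/3.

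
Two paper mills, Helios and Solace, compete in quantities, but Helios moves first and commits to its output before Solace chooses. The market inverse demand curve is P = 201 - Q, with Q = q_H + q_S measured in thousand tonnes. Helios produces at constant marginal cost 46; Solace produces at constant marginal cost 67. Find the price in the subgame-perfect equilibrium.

The follower Solace best-responds to any q_H: π_S = (201 - Q)q_S - 67q_S.
Follower FOC: 134 - q_H - 2q_S = 0, so q_S(q_H) = (134 - q_H)/2.
The leader anticipates this reaction. Substituting into P = 201 - Q gives P = 134 - (1/2)q_H, so π_H = (134 - (1/2)q_H)q_H - 46q_H.
The leader's first-order condition 88 - q_H = 0 yields q_H = 88.
Then q_S = (134 - 88)/2 = 23.
Total output Q = 111, so price P = 201 - 111 = 90.

90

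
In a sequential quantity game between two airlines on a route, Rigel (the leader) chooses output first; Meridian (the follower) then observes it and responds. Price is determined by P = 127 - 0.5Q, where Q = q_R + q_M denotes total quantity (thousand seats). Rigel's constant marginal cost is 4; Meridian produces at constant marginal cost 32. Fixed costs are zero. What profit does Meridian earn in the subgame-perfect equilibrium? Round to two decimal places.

190.13

The follower Meridian best-responds to any q_R: π_M = (127 - 0.5Q)q_M - 32q_M.
Follower FOC: 95 - (1/2)q_R - q_M = 0, so q_M(q_R) = (95 - (1/2)q_R).
The leader anticipates this reaction. Substituting into P = 127 - 0.5Q gives P = 159/2 - (1/4)q_R, so π_R = (159/2 - (1/4)q_R)q_R - 4q_R.
Leader FOC: 151/2 - (1/2)q_R = 0, so q_R = 151.
Then q_M = (95 - (1/2)·151) = 39/2.
Price P = 127 - (1/2)·(341/2) = 167/4.
Meridian's profit: (167/4 - 32)·(39/2) = 1521/8.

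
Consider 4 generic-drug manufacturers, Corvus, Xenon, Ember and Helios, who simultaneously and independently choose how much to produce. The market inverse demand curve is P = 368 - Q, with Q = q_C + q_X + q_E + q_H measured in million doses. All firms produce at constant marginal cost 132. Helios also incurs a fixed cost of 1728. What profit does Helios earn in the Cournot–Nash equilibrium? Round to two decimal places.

A representative firm's profit is π_i = q_i(368 - Q) - 132q_i.
Setting ∂π_i/∂q_i = 0 with rivals' quantities fixed: 236 - 2q_i - Σ_{j≠i} q_j = 0.
With identical firms every q_j equals q_i, so Σ_{j≠i} q_j = 3q_i and 236 = 5q_i, giving q_i = 236/5.
Price P = 368 - 944/5 = 896/5.
Helios's profit: (896/5 - 132)·(236/5) - 1728 = 499.8400.

499.84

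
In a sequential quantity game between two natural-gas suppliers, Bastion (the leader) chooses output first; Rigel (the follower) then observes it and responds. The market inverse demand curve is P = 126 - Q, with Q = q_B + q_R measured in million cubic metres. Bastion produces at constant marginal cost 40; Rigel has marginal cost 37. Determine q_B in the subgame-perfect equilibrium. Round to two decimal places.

41.50

Solve by backward induction. Given q_B, the follower Rigel maximises π_R = (126 - q_B - q_R)q_R - 37q_R.
Setting the follower's marginal profit to zero, 89 - q_B - 2q_R = 0, i.e. q_R = (89 - q_B)/2.
Bastion substitutes q_R(q_B) into its own profit: π_B = q_B(126 - q_B - (89 - q_B)/2) - 40q_B = (163/2 - (1/2)q_B)q_B - 40q_B.
The leader's first-order condition 83/2 - q_B = 0 yields q_B = 83/2.
Then q_R = (89 - 83/2)/2 = 95/4.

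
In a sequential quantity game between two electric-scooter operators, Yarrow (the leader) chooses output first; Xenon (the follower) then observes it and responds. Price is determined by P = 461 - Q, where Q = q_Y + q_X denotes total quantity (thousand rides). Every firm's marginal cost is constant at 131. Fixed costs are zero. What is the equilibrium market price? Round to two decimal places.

213.50

Solve by backward induction. Given q_Y, the follower Xenon maximises π_X = (461 - q_Y - q_X)q_X - 131q_X.
∂π_X/∂q_X = 330 - q_Y - 2q_X = 0 gives the reaction function q_X = (330 - q_Y)/2.
The leader anticipates this reaction. Substituting into P = 461 - Q gives P = 296 - (1/2)q_Y, so π_Y = (296 - (1/2)q_Y)q_Y - 131q_Y.
The leader's first-order condition 165 - q_Y = 0 yields q_Y = 165.
Then q_X = (330 - 165)/2 = 165/2.
Total output Q = 495/2, so price P = 461 - 495/2 = 427/2.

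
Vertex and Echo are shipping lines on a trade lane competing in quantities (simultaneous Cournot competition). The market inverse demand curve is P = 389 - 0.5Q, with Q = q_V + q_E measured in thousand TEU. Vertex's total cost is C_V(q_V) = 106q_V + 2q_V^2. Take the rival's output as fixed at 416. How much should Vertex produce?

With the rival's output fixed at 416, Vertex's profit is π_V = (389 - (1/2)·416 - (1/2)q_V)q_V - (106q_V + 2q_V²) = (181 - (1/2)q_V)q_V - (106q_V + 2q_V²).
∂π_V/∂q_V = 75 - 5q_V = 0, so q_V = 15.

15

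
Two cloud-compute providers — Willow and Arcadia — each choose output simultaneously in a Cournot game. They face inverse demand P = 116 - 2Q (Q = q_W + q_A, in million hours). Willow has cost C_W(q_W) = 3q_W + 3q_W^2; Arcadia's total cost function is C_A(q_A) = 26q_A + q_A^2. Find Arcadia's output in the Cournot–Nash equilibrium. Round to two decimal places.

12.04

Willow's profit: π_W = (116 - 2Q)q_W - (3q_W + 3q_W²). Setting ∂π_W/∂q_W = 0: 113 - 10q_W - 2(q_A) = 0.
Arcadia's profit: π_A = (116 - 2Q)q_A - (26q_A + q_A²). Setting ∂π_A/∂q_A = 0: 90 - 6q_A - 2(q_W) = 0.
So q_W = (113 - 2q_A)/10 and q_A = (90 - 2q_W)/6.
Solving the pair: q_W = 249/28, q_A = 337/28.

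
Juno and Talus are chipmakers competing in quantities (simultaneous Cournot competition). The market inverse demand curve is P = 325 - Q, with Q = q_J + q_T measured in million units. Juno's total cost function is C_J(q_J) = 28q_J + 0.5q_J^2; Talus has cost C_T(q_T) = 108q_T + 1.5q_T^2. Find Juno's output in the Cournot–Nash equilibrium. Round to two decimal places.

90.57

Juno's profit: π_J = (325 - Q)q_J - (28q_J + (1/2)q_J²). Setting ∂π_J/∂q_J = 0: 297 - 3q_J - (q_T) = 0.
Talus's profit: π_T = (325 - Q)q_T - (108q_T + (3/2)q_T²). Setting ∂π_T/∂q_T = 0: 217 - 5q_T - (q_J) = 0.
Rearranging gives the reaction functions q_J = (297 - q_T)/3 and q_T = (217 - q_J)/5.
Substituting one into the other gives q_J = 634/7 and q_T = 177/7.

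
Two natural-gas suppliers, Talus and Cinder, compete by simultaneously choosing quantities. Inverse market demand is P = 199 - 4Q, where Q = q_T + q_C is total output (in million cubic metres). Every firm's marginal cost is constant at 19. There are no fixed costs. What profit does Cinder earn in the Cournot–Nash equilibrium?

900

A representative firm's profit is π_i = q_i(199 - 4Q) - 19q_i.
First-order condition (treating rivals' output as given): 180 - 8q_i - 4q_j = 0.
By symmetry each firm produces the same amount; substituting q_j = q_i yields q_i = 180/12 = 15.
Price P = 199 - 4·30 = 79.
Cinder's profit: (79 - 19)·15 = 900.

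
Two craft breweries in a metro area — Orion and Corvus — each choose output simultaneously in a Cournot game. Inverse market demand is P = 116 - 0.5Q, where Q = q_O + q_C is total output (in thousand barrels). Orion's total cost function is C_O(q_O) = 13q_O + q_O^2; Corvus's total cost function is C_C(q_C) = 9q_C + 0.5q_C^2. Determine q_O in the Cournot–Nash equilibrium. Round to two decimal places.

Orion's profit: π_O = (116 - 0.5Q)q_O - (13q_O + q_O²). Setting ∂π_O/∂q_O = 0: 103 - 3q_O - (1/2)(q_C) = 0.
Corvus's first-order condition: 107 - 2q_C - (1/2)(q_O) = 0.
So q_O = (103 - (1/2)q_C)/3 and q_C = (107 - (1/2)q_O)/2.
Substituting one into the other gives q_O = 610/23 and q_C = 1078/23.

26.52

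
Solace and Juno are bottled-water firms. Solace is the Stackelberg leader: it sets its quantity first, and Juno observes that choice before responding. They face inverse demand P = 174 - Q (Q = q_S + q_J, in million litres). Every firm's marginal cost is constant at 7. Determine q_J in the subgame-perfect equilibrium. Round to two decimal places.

Solve by backward induction. Given q_S, the follower Juno maximises π_J = (174 - q_S - q_J)q_J - 7q_J.
Setting the follower's marginal profit to zero, 167 - q_S - 2q_J = 0, i.e. q_J = (167 - q_S)/2.
The leader anticipates this reaction. Substituting into P = 174 - Q gives P = 181/2 - (1/2)q_S, so π_S = (181/2 - (1/2)q_S)q_S - 7q_S.
Maximising: ∂π_S/∂q_S = 167/2 - q_S = 0, giving q_S = 167/2.
Then q_J = (167 - 167/2)/2 = 167/4.

41.75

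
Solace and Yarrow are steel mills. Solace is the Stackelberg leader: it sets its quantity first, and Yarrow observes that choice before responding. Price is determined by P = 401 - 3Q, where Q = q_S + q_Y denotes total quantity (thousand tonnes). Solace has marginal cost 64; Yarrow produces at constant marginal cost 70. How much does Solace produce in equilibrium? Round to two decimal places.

The follower Yarrow best-responds to any q_S: π_Y = (401 - 3Q)q_Y - 70q_Y.
Follower FOC: 331 - 3q_S - 6q_Y = 0, so q_Y(q_S) = (331 - 3q_S)/6.
Solace substitutes q_Y(q_S) into its own profit: π_S = q_S(401 - 3q_S - (331 - 3q_S)/2) - 64q_S = (471/2 - (3/2)q_S)q_S - 64q_S.
Leader FOC: 343/2 - 3q_S = 0, so q_S = 343/6.
Then q_Y = (331 - 3·(343/6))/6 = 319/12.

57.17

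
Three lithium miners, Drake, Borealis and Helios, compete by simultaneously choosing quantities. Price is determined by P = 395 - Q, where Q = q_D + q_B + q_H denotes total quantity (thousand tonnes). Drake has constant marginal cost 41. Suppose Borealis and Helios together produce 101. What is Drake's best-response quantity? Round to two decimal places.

With rivals' combined output fixed at 101, Drake's profit is π_D = (395 - 101 - q_D)q_D - (41q_D) = (294 - q_D)q_D - (41q_D).
∂π_D/∂q_D = 253 - 2q_D = 0, so q_D = 253/2.

126.50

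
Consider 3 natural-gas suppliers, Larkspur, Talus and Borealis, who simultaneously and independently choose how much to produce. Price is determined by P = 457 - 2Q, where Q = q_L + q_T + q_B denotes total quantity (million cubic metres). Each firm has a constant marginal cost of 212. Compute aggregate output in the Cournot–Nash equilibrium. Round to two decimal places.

Each firm earns π_i = (457 - 2Q)q_i - 212q_i.
Setting ∂π_i/∂q_i = 0 with rivals' quantities fixed: 245 - 4q_i - 2·Σ_{j≠i} q_j = 0.
With identical firms every q_j equals q_i, so Σ_{j≠i} q_j = 2q_i and 245 = 8q_i, giving q_i = 245/8.
Total output Q = 245/8 + 245/8 + 245/8 = 735/8.

91.88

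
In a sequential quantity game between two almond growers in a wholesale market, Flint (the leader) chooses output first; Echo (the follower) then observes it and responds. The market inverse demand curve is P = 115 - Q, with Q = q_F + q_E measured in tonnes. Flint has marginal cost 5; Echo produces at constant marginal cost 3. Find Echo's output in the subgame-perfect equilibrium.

29

The follower Echo best-responds to any q_F: π_E = (115 - Q)q_E - 3q_E.
Setting the follower's marginal profit to zero, 112 - q_F - 2q_E = 0, i.e. q_E = (112 - q_F)/2.
The leader anticipates this reaction. Substituting into P = 115 - Q gives P = 59 - (1/2)q_F, so π_F = (59 - (1/2)q_F)q_F - 5q_F.
Leader FOC: 54 - q_F = 0, so q_F = 54.
Then q_E = (112 - 54)/2 = 29.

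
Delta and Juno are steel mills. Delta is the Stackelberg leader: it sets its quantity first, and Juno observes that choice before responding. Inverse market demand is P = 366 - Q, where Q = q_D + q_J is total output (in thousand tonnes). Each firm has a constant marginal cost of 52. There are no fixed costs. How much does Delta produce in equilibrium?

The follower Juno best-responds to any q_D: π_J = (366 - Q)q_J - 52q_J.
∂π_J/∂q_J = 314 - q_D - 2q_J = 0 gives the reaction function q_J = (314 - q_D)/2.
The leader anticipates this reaction. Substituting into P = 366 - Q gives P = 209 - (1/2)q_D, so π_D = (209 - (1/2)q_D)q_D - 52q_D.
Maximising: ∂π_D/∂q_D = 157 - q_D = 0, giving q_D = 157.
Then q_J = (314 - 157)/2 = 157/2.

157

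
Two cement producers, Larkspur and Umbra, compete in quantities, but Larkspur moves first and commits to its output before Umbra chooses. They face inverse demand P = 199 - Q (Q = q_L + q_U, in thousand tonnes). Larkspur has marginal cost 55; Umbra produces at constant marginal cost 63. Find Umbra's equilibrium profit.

The follower Umbra best-responds to any q_L: π_U = (199 - Q)q_U - 63q_U.
Follower FOC: 136 - q_L - 2q_U = 0, so q_U(q_L) = (136 - q_L)/2.
Larkspur substitutes q_U(q_L) into its own profit: π_L = q_L(199 - q_L - (136 - q_L)/2) - 55q_L = (131 - (1/2)q_L)q_L - 55q_L.
The leader's first-order condition 76 - q_L = 0 yields q_L = 76.
Then q_U = (136 - 76)/2 = 30.
Price P = 199 - 106 = 93.
Umbra's profit: (93 - 63)·30 = 900.

900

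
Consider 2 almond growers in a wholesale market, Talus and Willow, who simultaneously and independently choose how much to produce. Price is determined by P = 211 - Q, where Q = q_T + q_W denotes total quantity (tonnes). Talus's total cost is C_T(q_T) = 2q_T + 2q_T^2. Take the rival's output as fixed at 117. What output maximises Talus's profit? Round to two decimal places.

With the rival's output fixed at 117, Talus's profit is π_T = (211 - 117 - q_T)q_T - (2q_T + 2q_T²) = (94 - q_T)q_T - (2q_T + 2q_T²).
∂π_T/∂q_T = 92 - 6q_T = 0, so q_T = 46/3.

15.33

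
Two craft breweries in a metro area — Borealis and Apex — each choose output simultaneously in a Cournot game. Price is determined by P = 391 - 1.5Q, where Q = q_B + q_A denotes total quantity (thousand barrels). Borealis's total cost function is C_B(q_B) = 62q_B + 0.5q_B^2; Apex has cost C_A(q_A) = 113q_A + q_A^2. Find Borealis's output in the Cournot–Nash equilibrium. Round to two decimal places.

69.18

Borealis's profit: π_B = (391 - 1.5Q)q_B - (62q_B + (1/2)q_B²). Setting ∂π_B/∂q_B = 0: 329 - 4q_B - (3/2)(q_A) = 0.
Apex's profit: π_A = (391 - 1.5Q)q_A - (113q_A + q_A²). Setting ∂π_A/∂q_A = 0: 278 - 5q_A - (3/2)(q_B) = 0.
Rearranging gives the reaction functions q_B = (329 - (3/2)q_A)/4 and q_A = (278 - (3/2)q_B)/5.
Solving the pair: q_B = 69.1831, q_A = 34.8451.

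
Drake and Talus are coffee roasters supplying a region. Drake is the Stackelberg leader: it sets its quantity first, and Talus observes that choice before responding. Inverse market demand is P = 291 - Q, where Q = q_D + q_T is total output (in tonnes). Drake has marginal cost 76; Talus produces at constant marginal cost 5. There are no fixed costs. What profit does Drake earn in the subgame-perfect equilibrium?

The follower Talus best-responds to any q_D: π_T = (291 - Q)q_T - 5q_T.
∂π_T/∂q_T = 286 - q_D - 2q_T = 0 gives the reaction function q_T = (286 - q_D)/2.
Drake substitutes q_T(q_D) into its own profit: π_D = q_D(291 - q_D - (286 - q_D)/2) - 76q_D = (148 - (1/2)q_D)q_D - 76q_D.
Leader FOC: 72 - q_D = 0, so q_D = 72.
Then q_T = (286 - 72)/2 = 107.
Price P = 291 - 179 = 112.
Drake's profit: (112 - 76)·72 = 2592.

2592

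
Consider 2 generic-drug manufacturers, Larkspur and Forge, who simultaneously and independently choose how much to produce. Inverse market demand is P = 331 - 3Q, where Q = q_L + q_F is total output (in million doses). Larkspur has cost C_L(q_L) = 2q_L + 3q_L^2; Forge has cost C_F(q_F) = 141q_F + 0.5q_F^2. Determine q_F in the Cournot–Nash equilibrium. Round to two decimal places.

Larkspur's profit: π_L = (331 - 3Q)q_L - (2q_L + 3q_L²). Setting ∂π_L/∂q_L = 0: 329 - 12q_L - 3(q_F) = 0.
Forge's profit: π_F = (331 - 3Q)q_F - (141q_F + (1/2)q_F²). Setting ∂π_F/∂q_F = 0: 190 - 7q_F - 3(q_L) = 0.
So q_L = (329 - 3q_F)/12 and q_F = (190 - 3q_L)/7.
Solving the pair: q_L = 1733/75, q_F = 431/25.

17.24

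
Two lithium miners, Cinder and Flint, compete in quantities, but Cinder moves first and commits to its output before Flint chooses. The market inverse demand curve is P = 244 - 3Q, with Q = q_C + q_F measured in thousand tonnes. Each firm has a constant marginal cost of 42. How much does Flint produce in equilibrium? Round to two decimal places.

16.83

Solve by backward induction. Given q_C, the follower Flint maximises π_F = (244 - 3q_C - 3q_F)q_F - 42q_F.
Follower FOC: 202 - 3q_C - 6q_F = 0, so q_F(q_C) = (202 - 3q_C)/6.
Cinder substitutes q_F(q_C) into its own profit: π_C = q_C(244 - 3q_C - (202 - 3q_C)/2) - 42q_C = (143 - (3/2)q_C)q_C - 42q_C.
Leader FOC: 101 - 3q_C = 0, so q_C = 101/3.
Then q_F = (202 - 3·(101/3))/6 = 101/6.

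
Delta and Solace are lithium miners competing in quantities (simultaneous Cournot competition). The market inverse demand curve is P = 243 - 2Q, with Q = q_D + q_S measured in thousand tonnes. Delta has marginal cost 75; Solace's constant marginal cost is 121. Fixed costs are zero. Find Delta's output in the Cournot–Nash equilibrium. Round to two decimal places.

Delta's profit: π_D = (243 - 2Q)q_D - (75q_D). Setting ∂π_D/∂q_D = 0: 168 - 4q_D - 2(q_S) = 0.
Solace's first-order condition: 122 - 4q_S - 2(q_D) = 0.
Rearranging gives the reaction functions q_D = (168 - 2q_S)/4 and q_S = (122 - 2q_D)/4.
Solving the pair: q_D = 107/3, q_S = 38/3.

35.67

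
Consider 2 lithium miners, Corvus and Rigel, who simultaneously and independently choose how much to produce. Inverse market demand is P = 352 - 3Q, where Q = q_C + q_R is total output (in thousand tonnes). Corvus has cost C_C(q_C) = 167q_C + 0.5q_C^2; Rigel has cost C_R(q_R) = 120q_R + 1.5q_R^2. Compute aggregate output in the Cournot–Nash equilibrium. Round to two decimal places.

37.74

Corvus's profit: π_C = (352 - 3Q)q_C - (167q_C + (1/2)q_C²). Setting ∂π_C/∂q_C = 0: 185 - 7q_C - 3(q_R) = 0.
Rigel's profit: π_R = (352 - 3Q)q_R - (120q_R + (3/2)q_R²). Setting ∂π_R/∂q_R = 0: 232 - 9q_R - 3(q_C) = 0.
Best responses: q_C = (185 - 3q_R)/7, q_R = (232 - 3q_C)/9.
Solving the pair: q_C = 323/18, q_R = 1069/54.
Total output Q = 323/18 + 1069/54 = 1019/27.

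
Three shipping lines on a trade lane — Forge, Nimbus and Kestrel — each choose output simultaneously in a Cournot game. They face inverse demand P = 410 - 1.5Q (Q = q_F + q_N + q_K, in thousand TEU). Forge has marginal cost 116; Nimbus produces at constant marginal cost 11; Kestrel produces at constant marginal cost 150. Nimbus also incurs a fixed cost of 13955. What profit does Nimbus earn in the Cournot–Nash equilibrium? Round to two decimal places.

3272.04

Forge's profit: π_F = (410 - 1.5Q)q_F - (116q_F). Setting ∂π_F/∂q_F = 0: 294 - 3q_F - (3/2)(q_N + q_K) = 0.
Nimbus's first-order condition: 399 - 3q_N - (3/2)(q_F + q_K) = 0.
Kestrel's first-order condition: 260 - 3q_K - (3/2)(q_F + q_N) = 0.
Adding the 3 first-order conditions: 953 − 6Q = 0, so Q = 953/6.
Back-substituting: q_F = (294 − 953/4)/(3/2) = 223/6, q_N = (399 − 953/4)/(3/2) = 643/6, q_K = (260 − 953/4)/(3/2) = 29/2.
Price P = 410 - (3/2)·(953/6) = 687/4.
Nimbus's profit: (687/4 - 11)·(643/6) - 13955 = 3272.0417.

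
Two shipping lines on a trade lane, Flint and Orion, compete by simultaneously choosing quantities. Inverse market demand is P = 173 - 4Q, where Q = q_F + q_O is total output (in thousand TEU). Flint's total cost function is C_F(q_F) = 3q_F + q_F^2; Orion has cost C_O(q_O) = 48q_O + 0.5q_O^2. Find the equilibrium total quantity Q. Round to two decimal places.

21.62

Flint's profit: π_F = (173 - 4Q)q_F - (3q_F + q_F²). Setting ∂π_F/∂q_F = 0: 170 - 10q_F - 4(q_O) = 0.
Orion's profit: π_O = (173 - 4Q)q_O - (48q_O + (1/2)q_O²). Setting ∂π_O/∂q_O = 0: 125 - 9q_O - 4(q_F) = 0.
Rearranging gives the reaction functions q_F = (170 - 4q_O)/10 and q_O = (125 - 4q_F)/9.
Solving the pair: q_F = 515/37, q_O = 285/37.
Total output Q = 515/37 + 285/37 = 800/37.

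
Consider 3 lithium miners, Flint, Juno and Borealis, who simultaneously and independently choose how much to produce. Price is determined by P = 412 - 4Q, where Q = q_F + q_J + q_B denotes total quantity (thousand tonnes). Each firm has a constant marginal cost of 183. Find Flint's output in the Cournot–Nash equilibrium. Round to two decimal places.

A representative firm's profit is π_i = q_i(412 - 4Q) - 183q_i.
First-order condition (treating rivals' output as given): 229 - 8q_i - 4·Σ_{j≠i} q_j = 0.
With identical firms every q_j equals q_i, so Σ_{j≠i} q_j = 2q_i and 229 = 16q_i, giving q_i = 229/16.

14.31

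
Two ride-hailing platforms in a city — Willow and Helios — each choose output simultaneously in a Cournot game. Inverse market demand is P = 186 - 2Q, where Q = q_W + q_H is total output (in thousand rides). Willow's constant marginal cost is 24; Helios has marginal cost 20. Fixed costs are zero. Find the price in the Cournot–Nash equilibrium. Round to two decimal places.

76.67

Willow's profit: π_W = (186 - 2Q)q_W - (24q_W). Setting ∂π_W/∂q_W = 0: 162 - 4q_W - 2(q_H) = 0.
Helios's profit: π_H = (186 - 2Q)q_H - (20q_H). Setting ∂π_H/∂q_H = 0: 166 - 4q_H - 2(q_W) = 0.
So q_W = (162 - 2q_H)/4 and q_H = (166 - 2q_W)/4.
Substituting one into the other gives q_W = 79/3 and q_H = 85/3.
Total output Q = 164/3, so price P = 186 - 2·(164/3) = 230/3.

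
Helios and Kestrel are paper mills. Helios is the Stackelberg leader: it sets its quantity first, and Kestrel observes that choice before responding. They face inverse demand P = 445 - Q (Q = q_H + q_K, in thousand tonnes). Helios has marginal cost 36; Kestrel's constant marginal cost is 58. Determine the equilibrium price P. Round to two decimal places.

Solve by backward induction. Given q_H, the follower Kestrel maximises π_K = (445 - q_H - q_K)q_K - 58q_K.
Follower FOC: 387 - q_H - 2q_K = 0, so q_K(q_H) = (387 - q_H)/2.
The leader anticipates this reaction. Substituting into P = 445 - Q gives P = 503/2 - (1/2)q_H, so π_H = (503/2 - (1/2)q_H)q_H - 36q_H.
The leader's first-order condition 431/2 - q_H = 0 yields q_H = 431/2.
Then q_K = (387 - 431/2)/2 = 343/4.
Total output Q = 1205/4, so price P = 445 - 1205/4 = 575/4.

143.75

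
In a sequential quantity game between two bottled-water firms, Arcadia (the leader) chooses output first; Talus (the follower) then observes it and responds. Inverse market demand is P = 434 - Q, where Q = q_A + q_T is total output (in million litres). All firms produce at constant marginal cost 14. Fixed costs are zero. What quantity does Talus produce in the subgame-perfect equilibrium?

105

The follower Talus best-responds to any q_A: π_T = (434 - Q)q_T - 14q_T.
Setting the follower's marginal profit to zero, 420 - q_A - 2q_T = 0, i.e. q_T = (420 - q_A)/2.
The leader anticipates this reaction. Substituting into P = 434 - Q gives P = 224 - (1/2)q_A, so π_A = (224 - (1/2)q_A)q_A - 14q_A.
Maximising: ∂π_A/∂q_A = 210 - q_A = 0, giving q_A = 210.
Then q_T = (420 - 210)/2 = 105.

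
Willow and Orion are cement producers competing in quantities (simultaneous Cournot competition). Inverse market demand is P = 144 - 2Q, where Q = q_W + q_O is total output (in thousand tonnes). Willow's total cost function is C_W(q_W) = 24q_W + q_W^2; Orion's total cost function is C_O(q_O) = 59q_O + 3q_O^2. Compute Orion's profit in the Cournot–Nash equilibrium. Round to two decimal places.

Willow's profit: π_W = (144 - 2Q)q_W - (24q_W + q_W²). Setting ∂π_W/∂q_W = 0: 120 - 6q_W - 2(q_O) = 0.
Orion's profit: π_O = (144 - 2Q)q_O - (59q_O + 3q_O²). Setting ∂π_O/∂q_O = 0: 85 - 10q_O - 2(q_W) = 0.
So q_W = (120 - 2q_O)/6 and q_O = (85 - 2q_W)/10.
Solving the pair: q_W = 515/28, q_O = 135/28.
Price P = 144 - 2·(325/14) = 683/7.
Orion's profit: (683/7)·(135/28) - 59·(135/28) - 3(135/28)² = 116.2309.

116.23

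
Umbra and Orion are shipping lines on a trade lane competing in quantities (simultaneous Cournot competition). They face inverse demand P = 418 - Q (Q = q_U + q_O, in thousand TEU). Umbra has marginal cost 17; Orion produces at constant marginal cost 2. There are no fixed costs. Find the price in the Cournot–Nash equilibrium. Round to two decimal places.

Umbra's profit: π_U = (418 - Q)q_U - (17q_U). Setting ∂π_U/∂q_U = 0: 401 - 2q_U - (q_O) = 0.
Orion's profit: π_O = (418 - Q)q_O - (2q_O). Setting ∂π_O/∂q_O = 0: 416 - 2q_O - (q_U) = 0.
Best responses: q_U = (401 - q_O)/2, q_O = (416 - q_U)/2.
Substituting one into the other gives q_U = 386/3 and q_O = 431/3.
Total output Q = 817/3, so price P = 418 - 817/3 = 437/3.

145.67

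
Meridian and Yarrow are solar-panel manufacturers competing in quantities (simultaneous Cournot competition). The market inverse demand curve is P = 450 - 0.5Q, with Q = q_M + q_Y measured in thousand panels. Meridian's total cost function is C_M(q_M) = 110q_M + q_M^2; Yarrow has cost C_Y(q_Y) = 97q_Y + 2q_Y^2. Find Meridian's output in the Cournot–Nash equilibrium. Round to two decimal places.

103.29

Meridian's profit: π_M = (450 - 0.5Q)q_M - (110q_M + q_M²). Setting ∂π_M/∂q_M = 0: 340 - 3q_M - (1/2)(q_Y) = 0.
Yarrow's profit: π_Y = (450 - 0.5Q)q_Y - (97q_Y + 2q_Y²). Setting ∂π_Y/∂q_Y = 0: 353 - 5q_Y - (1/2)(q_M) = 0.
Rearranging gives the reaction functions q_M = (340 - (1/2)q_Y)/3 and q_Y = (353 - (1/2)q_M)/5.
Solving the pair: q_M = 103.2881, q_Y = 60.2712.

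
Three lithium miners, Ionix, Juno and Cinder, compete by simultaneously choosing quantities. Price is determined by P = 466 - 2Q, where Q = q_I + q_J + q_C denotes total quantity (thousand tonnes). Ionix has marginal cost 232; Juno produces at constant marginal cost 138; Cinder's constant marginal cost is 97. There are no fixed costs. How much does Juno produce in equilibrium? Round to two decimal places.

Ionix's profit: π_I = (466 - 2Q)q_I - (232q_I). Setting ∂π_I/∂q_I = 0: 234 - 4q_I - 2(q_J + q_C) = 0.
Juno's profit: π_J = (466 - 2Q)q_J - (138q_J). Setting ∂π_J/∂q_J = 0: 328 - 4q_J - 2(q_I + q_C) = 0.
Cinder's profit: π_C = (466 - 2Q)q_C - (97q_C). Setting ∂π_C/∂q_C = 0: 369 - 4q_C - 2(q_I + q_J) = 0.
Adding the 3 conditions: 931 − 4Q − 4Q = 0, i.e. Q = 931/8.
Back-substituting: q_I = (234 − 931/4)/2 = 5/8, q_J = (328 − 931/4)/2 = 381/8, q_C = (369 − 931/4)/2 = 545/8.

47.63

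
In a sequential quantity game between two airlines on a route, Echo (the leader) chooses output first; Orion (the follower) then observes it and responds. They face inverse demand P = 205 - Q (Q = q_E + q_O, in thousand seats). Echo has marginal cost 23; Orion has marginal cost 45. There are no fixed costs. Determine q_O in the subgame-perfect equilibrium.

29

The follower Orion best-responds to any q_E: π_O = (205 - Q)q_O - 45q_O.
Setting the follower's marginal profit to zero, 160 - q_E - 2q_O = 0, i.e. q_O = (160 - q_E)/2.
Echo substitutes q_O(q_E) into its own profit: π_E = q_E(205 - q_E - (160 - q_E)/2) - 23q_E = (125 - (1/2)q_E)q_E - 23q_E.
Maximising: ∂π_E/∂q_E = 102 - q_E = 0, giving q_E = 102.
Then q_O = (160 - 102)/2 = 29.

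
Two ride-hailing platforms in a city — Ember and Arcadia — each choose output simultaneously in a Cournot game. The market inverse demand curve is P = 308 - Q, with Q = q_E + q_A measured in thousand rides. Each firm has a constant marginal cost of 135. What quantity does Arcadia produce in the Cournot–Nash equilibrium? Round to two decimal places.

57.67

A representative firm's profit is π_i = q_i(308 - Q) - 135q_i.
Setting ∂π_i/∂q_i = 0 with rivals' quantities fixed: 173 - 2q_i - q_j = 0.
By symmetry each firm produces the same amount; substituting q_j = q_i yields q_i = 173/3.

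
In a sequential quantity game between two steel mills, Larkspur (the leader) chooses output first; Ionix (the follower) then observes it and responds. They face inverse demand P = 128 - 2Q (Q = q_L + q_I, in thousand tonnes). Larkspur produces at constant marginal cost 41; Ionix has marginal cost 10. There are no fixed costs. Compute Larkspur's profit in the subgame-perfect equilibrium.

The follower Ionix best-responds to any q_L: π_I = (128 - 2Q)q_I - 10q_I.
Setting the follower's marginal profit to zero, 118 - 2q_L - 4q_I = 0, i.e. q_I = (118 - 2q_L)/4.
The leader anticipates this reaction. Substituting into P = 128 - 2Q gives P = 69 - q_L, so π_L = (69 - q_L)q_L - 41q_L.
Maximising: ∂π_L/∂q_L = 28 - 2q_L = 0, giving q_L = 14.
Then q_I = (118 - 2·14)/4 = 45/2.
Price P = 128 - 2·(73/2) = 55.
Larkspur's profit: (55 - 41)·14 = 196.

196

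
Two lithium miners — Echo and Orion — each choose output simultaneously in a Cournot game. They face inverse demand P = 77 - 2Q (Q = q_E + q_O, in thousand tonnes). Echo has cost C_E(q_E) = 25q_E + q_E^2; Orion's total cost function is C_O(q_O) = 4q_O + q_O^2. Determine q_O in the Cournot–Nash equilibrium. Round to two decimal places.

10.44

Echo's profit: π_E = (77 - 2Q)q_E - (25q_E + q_E²). Setting ∂π_E/∂q_E = 0: 52 - 6q_E - 2(q_O) = 0.
Orion's profit: π_O = (77 - 2Q)q_O - (4q_O + q_O²). Setting ∂π_O/∂q_O = 0: 73 - 6q_O - 2(q_E) = 0.
Best responses: q_E = (52 - 2q_O)/6, q_O = (73 - 2q_E)/6.
Solving the pair: q_E = 83/16, q_O = 167/16.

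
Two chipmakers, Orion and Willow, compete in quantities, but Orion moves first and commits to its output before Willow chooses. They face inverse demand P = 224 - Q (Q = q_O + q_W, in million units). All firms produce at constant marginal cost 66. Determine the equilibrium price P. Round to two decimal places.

Solve by backward induction. Given q_O, the follower Willow maximises π_W = (224 - q_O - q_W)q_W - 66q_W.
∂π_W/∂q_W = 158 - q_O - 2q_W = 0 gives the reaction function q_W = (158 - q_O)/2.
Orion substitutes q_W(q_O) into its own profit: π_O = q_O(224 - q_O - (158 - q_O)/2) - 66q_O = (145 - (1/2)q_O)q_O - 66q_O.
The leader's first-order condition 79 - q_O = 0 yields q_O = 79.
Then q_W = (158 - 79)/2 = 79/2.
Total output Q = 237/2, so price P = 224 - 237/2 = 211/2.

105.50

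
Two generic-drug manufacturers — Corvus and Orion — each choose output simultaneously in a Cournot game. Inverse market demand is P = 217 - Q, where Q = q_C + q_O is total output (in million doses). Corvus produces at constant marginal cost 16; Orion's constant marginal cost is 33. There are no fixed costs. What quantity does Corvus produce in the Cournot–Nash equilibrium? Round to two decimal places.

72.67

Corvus's profit: π_C = (217 - Q)q_C - (16q_C). Setting ∂π_C/∂q_C = 0: 201 - 2q_C - (q_O) = 0.
Orion's profit: π_O = (217 - Q)q_O - (33q_O). Setting ∂π_O/∂q_O = 0: 184 - 2q_O - (q_C) = 0.
Best responses: q_C = (201 - q_O)/2, q_O = (184 - q_C)/2.
Solving the pair: q_C = 218/3, q_O = 167/3.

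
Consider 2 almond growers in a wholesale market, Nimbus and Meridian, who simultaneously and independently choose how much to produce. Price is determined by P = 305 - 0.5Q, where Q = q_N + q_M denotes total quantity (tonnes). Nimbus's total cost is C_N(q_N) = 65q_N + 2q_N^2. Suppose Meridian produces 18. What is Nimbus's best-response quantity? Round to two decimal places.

With the rival's output fixed at 18, Nimbus's profit is π_N = (305 - (1/2)·18 - (1/2)q_N)q_N - (65q_N + 2q_N²) = (296 - (1/2)q_N)q_N - (65q_N + 2q_N²).
∂π_N/∂q_N = 231 - 5q_N = 0, so q_N = 231/5.

46.20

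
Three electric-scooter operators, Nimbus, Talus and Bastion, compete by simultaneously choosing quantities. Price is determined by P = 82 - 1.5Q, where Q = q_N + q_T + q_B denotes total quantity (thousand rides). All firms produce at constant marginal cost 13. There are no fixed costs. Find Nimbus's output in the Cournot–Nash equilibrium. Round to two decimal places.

11.50

A representative firm's profit is π_i = q_i(82 - 1.5Q) - 13q_i.
First-order condition (treating rivals' output as given): 69 - 3q_i - (3/2)·Σ_{j≠i} q_j = 0.
With identical firms every q_j equals q_i, so Σ_{j≠i} q_j = 2q_i and 69 = 6q_i, giving q_i = 23/2.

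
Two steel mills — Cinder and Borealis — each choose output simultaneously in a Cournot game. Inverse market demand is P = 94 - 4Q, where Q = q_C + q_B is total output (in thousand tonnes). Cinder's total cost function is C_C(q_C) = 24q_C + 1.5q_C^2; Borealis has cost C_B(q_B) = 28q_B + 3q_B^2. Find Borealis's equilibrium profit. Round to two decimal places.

73.12

Cinder's profit: π_C = (94 - 4Q)q_C - (24q_C + (3/2)q_C²). Setting ∂π_C/∂q_C = 0: 70 - 11q_C - 4(q_B) = 0.
Borealis's first-order condition: 66 - 14q_B - 4(q_C) = 0.
So q_C = (70 - 4q_B)/11 and q_B = (66 - 4q_C)/14.
Substituting one into the other gives q_C = 358/69 and q_B = 223/69.
Price P = 94 - 4·(581/69) = 60.3188.
Borealis's profit: 60.3188·(223/69) - 28·(223/69) - 3(223/69)² = 73.1155.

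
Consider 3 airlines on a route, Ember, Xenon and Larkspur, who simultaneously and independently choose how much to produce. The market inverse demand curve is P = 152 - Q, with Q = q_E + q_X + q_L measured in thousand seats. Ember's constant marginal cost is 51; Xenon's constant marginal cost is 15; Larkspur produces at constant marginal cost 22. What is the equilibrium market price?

Ember's profit: π_E = (152 - Q)q_E - (51q_E). Setting ∂π_E/∂q_E = 0: 101 - 2q_E - (q_X + q_L) = 0.
Xenon's first-order condition: 137 - 2q_X - (q_E + q_L) = 0.
Larkspur's profit: π_L = (152 - Q)q_L - (22q_L). Setting ∂π_L/∂q_L = 0: 130 - 2q_L - (q_E + q_X) = 0.
Adding the 3 conditions: 368 − 2Q − 2Q = 0, i.e. Q = 92.
Back-substituting: q_E = (101 − 92) = 9, q_X = (137 − 92) = 45, q_L = (130 − 92) = 38.
Total output Q = 92, so price P = 152 - 92 = 60.

60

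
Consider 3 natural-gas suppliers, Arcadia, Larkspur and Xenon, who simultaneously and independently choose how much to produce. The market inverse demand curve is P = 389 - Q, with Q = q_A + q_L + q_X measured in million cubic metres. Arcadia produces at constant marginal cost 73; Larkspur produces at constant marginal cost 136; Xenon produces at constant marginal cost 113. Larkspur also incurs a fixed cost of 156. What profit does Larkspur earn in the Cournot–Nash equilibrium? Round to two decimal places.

1587.06

Arcadia's profit: π_A = (389 - Q)q_A - (73q_A). Setting ∂π_A/∂q_A = 0: 316 - 2q_A - (q_L + q_X) = 0.
Larkspur's profit: π_L = (389 - Q)q_L - (136q_L). Setting ∂π_L/∂q_L = 0: 253 - 2q_L - (q_A + q_X) = 0.
Xenon's first-order condition: 276 - 2q_X - (q_A + q_L) = 0.
Summing all 3 equations gives 845 − 4Q = 0, hence Q = 845/4.
Back-substituting: q_A = (316 − 845/4) = 419/4, q_L = (253 − 845/4) = 167/4, q_X = (276 − 845/4) = 259/4.
Price P = 389 - 845/4 = 711/4.
Larkspur's profit: (711/4 - 136)·(167/4) - 156 = 1587.0625.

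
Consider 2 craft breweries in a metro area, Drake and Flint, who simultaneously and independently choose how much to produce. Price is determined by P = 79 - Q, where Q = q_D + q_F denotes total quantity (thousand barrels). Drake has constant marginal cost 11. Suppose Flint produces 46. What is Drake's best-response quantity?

11

With the rival's output fixed at 46, Drake's profit is π_D = (79 - 46 - q_D)q_D - (11q_D) = (33 - q_D)q_D - (11q_D).
∂π_D/∂q_D = 22 - 2q_D = 0, so q_D = 11.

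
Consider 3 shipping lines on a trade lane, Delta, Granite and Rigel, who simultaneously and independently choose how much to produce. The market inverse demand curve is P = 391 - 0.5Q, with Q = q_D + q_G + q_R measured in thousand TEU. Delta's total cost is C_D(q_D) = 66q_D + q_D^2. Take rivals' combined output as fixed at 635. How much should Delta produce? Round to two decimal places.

2.50

With rivals' combined output fixed at 635, Delta's profit is π_D = (391 - (1/2)·635 - (1/2)q_D)q_D - (66q_D + q_D²) = (147/2 - (1/2)q_D)q_D - (66q_D + q_D²).
∂π_D/∂q_D = 15/2 - 3q_D = 0, so q_D = 5/2.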